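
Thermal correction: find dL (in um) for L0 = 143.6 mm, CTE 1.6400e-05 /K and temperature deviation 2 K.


dL = L * alpha * dT
= 143.6 * 1.6400e-05 * 2
= 0.0047101 mm
dL_um = 0.0047101 * 1000 = 4.7101 um

4.7101


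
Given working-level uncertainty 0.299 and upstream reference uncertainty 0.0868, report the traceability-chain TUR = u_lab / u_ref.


TUR = u_lab / u_ref
= 0.299 / 0.0868
= 3.4447

3.4447


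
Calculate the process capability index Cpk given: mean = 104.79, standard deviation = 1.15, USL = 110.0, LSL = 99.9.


Cpu = (USL - mean) / (3*sigma) = (110.0 - 104.79) / (3*1.15) = 1.5101
Cpl = (mean - LSL) / (3*sigma) = (104.79 - 99.9) / (3*1.15) = 1.4174
Cpk = min(Cpu, Cpl) = 1.4174

1.4174


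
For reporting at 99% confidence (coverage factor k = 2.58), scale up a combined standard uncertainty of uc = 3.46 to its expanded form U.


U = k * uc
U = 2.58 * 3.46
U = 8.9268

8.9268


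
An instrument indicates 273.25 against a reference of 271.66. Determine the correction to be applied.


Correction = standard - reading
= 271.66 - 273.25
= -1.5900

-1.5900


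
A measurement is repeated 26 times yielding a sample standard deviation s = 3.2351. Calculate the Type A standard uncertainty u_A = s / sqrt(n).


u_A = s / sqrt(n)
u_A = 3.2351 / sqrt(26)
u_A = 3.2351 / 5.0990195
u_A = 0.6345

0.6345


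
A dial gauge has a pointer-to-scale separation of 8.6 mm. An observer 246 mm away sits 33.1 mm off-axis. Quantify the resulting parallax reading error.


error = h * offset / d
= 8.6 * 33.1 / 246
= 1.1572

1.1572


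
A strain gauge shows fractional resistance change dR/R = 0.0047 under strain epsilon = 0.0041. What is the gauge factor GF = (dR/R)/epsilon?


GF = (dR/R) / epsilon
= 0.0047 / 0.0041
= 1.1463

1.1463


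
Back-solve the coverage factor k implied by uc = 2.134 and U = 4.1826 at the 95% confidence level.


k = U / uc
k = 4.1826 / 2.134
k = 1.96

1.96


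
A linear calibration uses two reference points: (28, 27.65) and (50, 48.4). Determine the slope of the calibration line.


slope = (y2 - y1) / (x2 - x1)
= (48.4 - 27.65) / (50 - 28)
= 20.7500 / 22
= 0.9432

0.9432


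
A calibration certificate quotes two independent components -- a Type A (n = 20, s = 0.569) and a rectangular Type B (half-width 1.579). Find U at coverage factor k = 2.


u_A = s / sqrt(n) = 0.569 / sqrt(20) = 0.12723227
u_B = half_width / sqrt(3) = 1.579 / sqrt(3) = 0.91163608
uc = sqrt(u_A^2 + u_B^2) = sqrt(0.12723227^2 + 0.91163608^2) = 0.92047183
U = k * uc = 2 * 0.92047183
U = 1.8409

1.8409


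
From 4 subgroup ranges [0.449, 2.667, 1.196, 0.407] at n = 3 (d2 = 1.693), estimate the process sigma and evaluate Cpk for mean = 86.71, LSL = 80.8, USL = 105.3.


R_bar = (0.449 + 2.667 + 1.196 + 0.407) / 4 = 1.17975
sigma = R_bar / d2 = 1.17975 / 1.693 = 0.69683993
Cp = (USL - LSL)/(6*sigma) = (105.3 - 80.8)/(6*0.69683993) = 5.8598
Cpu = (105.3 - 86.71)/(3*0.69683993) = 8.8925
Cpl = (86.71 - 80.8)/(3*0.69683993) = 2.8270
Cpk = min(Cpu, Cpl) = 2.8270

2.8270


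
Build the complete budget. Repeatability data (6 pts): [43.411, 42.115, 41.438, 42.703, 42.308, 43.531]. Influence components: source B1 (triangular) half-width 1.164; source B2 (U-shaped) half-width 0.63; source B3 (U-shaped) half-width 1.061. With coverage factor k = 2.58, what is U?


mean = (43.411 + 42.115 + 41.438 + 42.703 + 42.308 + 43.531) / 6 = 42.58433333
s = sqrt(sum((x - mean)^2)/(n-1)) = 0.80054373
u_A = s / sqrt(n) = 0.80054373 / sqrt(6) = 0.32682061
u_B1 = 1.164 / sqrt(6) = 0.47520101
u_B2 = 0.63 / sqrt(2) = 0.44547727
u_B3 = 1.061 / sqrt(2) = 0.75024029
uc = sqrt(0.32682061^2 + 0.47520101^2 + 0.44547727^2 + 0.75024029^2) = 1.045915
U = k * uc = 2.58 * 1.045915
U = 2.6985

2.6985


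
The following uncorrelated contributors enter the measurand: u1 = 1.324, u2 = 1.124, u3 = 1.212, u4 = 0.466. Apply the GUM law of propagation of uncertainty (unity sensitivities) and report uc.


uc = sqrt(1.324^2 + 1.124^2 + 1.212^2 + 0.466^2)
uc = sqrt(4.702452)
uc = 2.1685

2.1685


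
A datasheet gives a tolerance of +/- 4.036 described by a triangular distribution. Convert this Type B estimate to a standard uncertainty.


u_B = half_width / sqrt(6)
u_B = 4.036 / 2.4494897
u_B = 1.6477

1.6477


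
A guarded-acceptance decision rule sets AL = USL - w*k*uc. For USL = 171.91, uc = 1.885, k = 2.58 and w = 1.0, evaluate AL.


U = k * uc = 2.58 * 1.885 = 4.8633
guard band g = w * U = 1.0 * 4.8633 = 4.8633
AL = USL - g = 171.91 - 4.8633
AL = 167.0467

167.0467


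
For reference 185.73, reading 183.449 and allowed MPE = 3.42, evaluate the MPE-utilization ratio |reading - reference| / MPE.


e = indication - reference = 183.449 - 185.73 = -2.2810
|e| = 2.2810
ratio = |e| / MPE = 2.2810 / 3.42
ratio = 0.6670

0.6670


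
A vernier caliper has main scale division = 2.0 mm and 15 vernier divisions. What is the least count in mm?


LC = MSD / n_div
= 2.0 / 15
= 0.1333

0.1333


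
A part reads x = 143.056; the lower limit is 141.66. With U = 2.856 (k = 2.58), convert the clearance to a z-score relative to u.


u = U / k = 2.856 / 2.58 = 1.1069767
margin = |LSL - x| = |141.66 - 143.056| = 1.396
z = margin / u = 1.396 / 1.1069767
z = 1.2611

1.2611


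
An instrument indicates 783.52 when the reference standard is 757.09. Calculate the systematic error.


Systematic error = measured - true
= 783.52 - 757.09
= 26.4300

26.4300


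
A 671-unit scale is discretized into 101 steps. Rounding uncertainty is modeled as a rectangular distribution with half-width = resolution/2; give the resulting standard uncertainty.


resolution = range / divisions
resolution = 671 / 101 = 6.6435644
u_res = resolution / (2*sqrt(3))
u_res = 6.6435644 / 3.4641016
u_res = 1.9178

1.9178


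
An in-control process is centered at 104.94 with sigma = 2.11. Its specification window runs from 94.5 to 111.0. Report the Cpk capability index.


Cpu = (USL - mean) / (3*sigma) = (111.0 - 104.94) / (3*2.11) = 0.9573
Cpl = (mean - LSL) / (3*sigma) = (104.94 - 94.5) / (3*2.11) = 1.6493
Cpk = min(Cpu, Cpl) = 0.9573

0.9573


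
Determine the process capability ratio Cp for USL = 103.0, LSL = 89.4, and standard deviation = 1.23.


Cp = (USL - LSL) / (6 * sigma)
= (103.0 - 89.4) / (6 * 1.23)
= 13.6000 / 7.3800
= 1.8428

1.8428


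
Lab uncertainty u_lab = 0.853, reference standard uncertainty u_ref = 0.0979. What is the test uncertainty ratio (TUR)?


TUR = u_lab / u_ref
= 0.853 / 0.0979
= 8.7130

8.7130


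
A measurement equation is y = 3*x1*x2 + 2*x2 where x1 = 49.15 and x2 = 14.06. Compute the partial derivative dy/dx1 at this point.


y = 3*x1*x2 + 2*x2
dy/dx1 = 3*x2
Evaluate at x2 = 14.06: c1 = 3 * 14.06
c1 = 42.1800

42.1800


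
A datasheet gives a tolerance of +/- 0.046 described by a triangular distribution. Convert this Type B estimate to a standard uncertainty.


u_B = half_width / sqrt(6)
u_B = 0.046 / 2.4494897
u_B = 0.0188

0.0188


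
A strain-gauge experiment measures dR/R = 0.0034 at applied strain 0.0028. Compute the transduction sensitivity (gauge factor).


GF = (dR/R) / epsilon
= 0.0034 / 0.0028
= 1.2143

1.2143


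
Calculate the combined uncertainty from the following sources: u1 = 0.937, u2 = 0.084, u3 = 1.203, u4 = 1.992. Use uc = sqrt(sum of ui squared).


uc = sqrt(0.937^2 + 0.084^2 + 1.203^2 + 1.992^2)
uc = sqrt(6.300298)
uc = 2.5100

2.5100


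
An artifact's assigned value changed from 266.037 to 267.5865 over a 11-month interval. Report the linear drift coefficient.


rate = (v2 - v1) / months
= (267.5865 - 266.037) / 11
= 1.5495 / 11
= 0.1409

0.1409


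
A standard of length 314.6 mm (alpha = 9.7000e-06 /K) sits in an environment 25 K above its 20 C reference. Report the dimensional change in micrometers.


dL = L * alpha * dT
= 314.6 * 9.7000e-06 * 25
= 0.0762905 mm
dL_um = 0.0762905 * 1000 = 76.2905 um

76.2905


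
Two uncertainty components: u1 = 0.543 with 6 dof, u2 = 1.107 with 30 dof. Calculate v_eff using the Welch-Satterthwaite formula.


uc = sqrt(u1^2 + u2^2) = sqrt(0.543^2 + 1.107^2) = 1.2330036
v_eff = uc^4 / (u1^4/v1 + u2^4/v2)
= 1.2330036^4 / (0.543^4/6 + 1.107^4/30)
= 2.3113056 / 0.064546831
v_eff = 35.8082

35.8082


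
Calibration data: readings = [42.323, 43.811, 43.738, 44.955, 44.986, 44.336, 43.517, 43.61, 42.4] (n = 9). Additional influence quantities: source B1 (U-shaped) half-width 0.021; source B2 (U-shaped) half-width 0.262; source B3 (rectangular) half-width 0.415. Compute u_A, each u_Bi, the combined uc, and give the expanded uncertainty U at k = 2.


mean = (42.323 + 43.811 + 43.738 + 44.955 + 44.986 + 44.336 + 43.517 + 43.61 + 42.4) / 9 = 43.74177778
s = sqrt(sum((x - mean)^2)/(n-1)) = 0.95256834
u_A = s / sqrt(n) = 0.95256834 / sqrt(9) = 0.31752278
u_B1 = 0.021 / sqrt(2) = 0.014849242
u_B2 = 0.262 / sqrt(2) = 0.18526198
u_B3 = 0.415 / sqrt(3) = 0.23960036
uc = sqrt(0.31752278^2 + 0.014849242^2 + 0.18526198^2 + 0.23960036^2) = 0.43905757
U = k * uc = 2 * 0.43905757
U = 0.8781

0.8781


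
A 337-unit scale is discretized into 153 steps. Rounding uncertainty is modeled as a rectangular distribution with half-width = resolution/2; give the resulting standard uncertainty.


resolution = range / divisions
resolution = 337 / 153 = 2.2026144
u_res = resolution / (2*sqrt(3))
u_res = 2.2026144 / 3.4641016
u_res = 0.6358

0.6358


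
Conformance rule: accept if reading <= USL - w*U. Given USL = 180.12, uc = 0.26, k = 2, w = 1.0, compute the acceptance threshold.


U = k * uc = 2 * 0.26 = 0.52
guard band g = w * U = 1.0 * 0.52 = 0.52
AL = USL - g = 180.12 - 0.52
AL = 179.6000

179.6000


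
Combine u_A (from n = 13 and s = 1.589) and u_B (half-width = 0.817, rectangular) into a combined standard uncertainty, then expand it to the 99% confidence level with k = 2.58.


u_A = s / sqrt(n) = 1.589 / sqrt(13) = 0.44070931
u_B = half_width / sqrt(3) = 0.817 / sqrt(3) = 0.47169517
uc = sqrt(u_A^2 + u_B^2) = sqrt(0.44070931^2 + 0.47169517^2) = 0.64553933
U = k * uc = 2.58 * 0.64553933
U = 1.6655

1.6655


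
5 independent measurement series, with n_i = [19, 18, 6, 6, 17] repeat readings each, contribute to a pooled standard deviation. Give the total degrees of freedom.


nu = sum_i (n_i - 1)
nu = ((19 - 1) + (18 - 1) + (6 - 1) + (6 - 1) + (17 - 1))
nu = 18 + 17 + 5 + 5 + 16
nu = 61

61


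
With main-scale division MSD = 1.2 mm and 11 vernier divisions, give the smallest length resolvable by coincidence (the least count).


LC = MSD / n_div
= 1.2 / 11
= 0.1091

0.1091


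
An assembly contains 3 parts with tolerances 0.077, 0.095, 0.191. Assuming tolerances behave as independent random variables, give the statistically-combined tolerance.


RSS = sqrt(0.077^2 + 0.095^2 + 0.191^2)
= sqrt(0.051435)
= 0.2268

0.2268


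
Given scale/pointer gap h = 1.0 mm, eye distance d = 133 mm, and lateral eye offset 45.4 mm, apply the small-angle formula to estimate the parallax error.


error = h * offset / d
= 1.0 * 45.4 / 133
= 0.3414

0.3414


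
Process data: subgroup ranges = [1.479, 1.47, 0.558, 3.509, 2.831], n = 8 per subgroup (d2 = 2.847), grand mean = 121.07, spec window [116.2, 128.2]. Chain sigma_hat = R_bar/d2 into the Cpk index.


R_bar = (1.479 + 1.47 + 0.558 + 3.509 + 2.831) / 5 = 1.9694
sigma = R_bar / d2 = 1.9694 / 2.847 = 0.6917457
Cp = (USL - LSL)/(6*sigma) = (128.2 - 116.2)/(6*0.6917457) = 2.8912
Cpu = (128.2 - 121.07)/(3*0.6917457) = 3.4358
Cpl = (121.07 - 116.2)/(3*0.6917457) = 2.3467
Cpk = min(Cpu, Cpl) = 2.3467

2.3467


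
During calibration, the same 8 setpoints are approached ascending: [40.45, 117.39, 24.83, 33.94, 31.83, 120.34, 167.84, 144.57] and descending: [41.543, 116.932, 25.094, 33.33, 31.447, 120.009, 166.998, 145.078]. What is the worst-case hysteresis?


|40.45 - 41.543| = 1.0930
|117.39 - 116.932| = 0.4580
|24.83 - 25.094| = 0.2640
|33.94 - 33.33| = 0.6100
|31.83 - 31.447| = 0.3830
|120.34 - 120.009| = 0.3310
|167.84 - 166.998| = 0.8420
|144.57 - 145.078| = 0.5080
hysteresis = max(diffs) = 1.0930

1.0930


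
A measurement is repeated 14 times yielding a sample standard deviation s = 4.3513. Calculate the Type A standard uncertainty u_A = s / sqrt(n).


u_A = s / sqrt(n)
u_A = 4.3513 / sqrt(14)
u_A = 4.3513 / 3.7416574
u_A = 1.1629

1.1629


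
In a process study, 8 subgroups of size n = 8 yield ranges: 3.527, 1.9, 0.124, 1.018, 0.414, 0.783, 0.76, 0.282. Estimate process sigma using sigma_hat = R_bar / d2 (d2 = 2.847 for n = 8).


R_bar = (3.527 + 1.9 + 0.124 + 1.018 + 0.414 + 0.783 + 0.76 + 0.282) / 8
R_bar = 8.808 / 8 = 1.101
sigma_hat = R_bar / d2 = 1.101 / 2.847 = 0.3867

0.3867


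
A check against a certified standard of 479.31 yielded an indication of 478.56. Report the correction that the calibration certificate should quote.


Correction = standard - reading
= 479.31 - 478.56
= 0.7500

0.7500


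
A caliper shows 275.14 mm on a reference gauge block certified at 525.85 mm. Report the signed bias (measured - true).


Systematic error = measured - true
= 275.14 - 525.85
= -250.7100

-250.7100


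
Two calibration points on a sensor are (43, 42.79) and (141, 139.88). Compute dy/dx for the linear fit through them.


slope = (y2 - y1) / (x2 - x1)
= (139.88 - 42.79) / (141 - 43)
= 97.0900 / 98
= 0.9907

0.9907


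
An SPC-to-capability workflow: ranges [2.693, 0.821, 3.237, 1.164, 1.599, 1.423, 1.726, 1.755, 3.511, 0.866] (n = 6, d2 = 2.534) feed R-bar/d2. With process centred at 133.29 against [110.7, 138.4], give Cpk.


R_bar = (2.693 + 0.821 + 3.237 + 1.164 + 1.599 + 1.423 + 1.726 + 1.755 + 3.511 + 0.866) / 10 = 1.8795
sigma = R_bar / d2 = 1.8795 / 2.534 = 0.74171271
Cp = (USL - LSL)/(6*sigma) = (138.4 - 110.7)/(6*0.74171271) = 6.2243
Cpu = (138.4 - 133.29)/(3*0.74171271) = 2.2965
Cpl = (133.29 - 110.7)/(3*0.74171271) = 10.1522
Cpk = min(Cpu, Cpl) = 2.2965

2.2965


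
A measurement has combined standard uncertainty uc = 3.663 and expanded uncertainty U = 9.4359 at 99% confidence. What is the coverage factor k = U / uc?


k = U / uc
k = 9.4359 / 3.663
k = 2.576

2.576


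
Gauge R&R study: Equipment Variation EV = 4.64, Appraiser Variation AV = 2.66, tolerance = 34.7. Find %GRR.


GRR = sqrt(EV^2 + AV^2) = sqrt(4.64^2 + 2.66^2) = 5.3483829
%GRR = GRR / tol * 100 = 5.3483829 / 34.7 * 100
%GRR = 15.4132

15.4132


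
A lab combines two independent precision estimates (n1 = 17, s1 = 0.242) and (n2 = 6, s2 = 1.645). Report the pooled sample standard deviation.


s_p = sqrt(((n1-1)*s1^2 + (n2-1)*s2^2) / (n1+n2-2))
numerator = (17-1)*0.242^2 + (6-1)*1.645^2 = 0.937024 + 13.530125 = 14.467149
denominator = 17 + 6 - 2 = 21
s_p^2 = 14.467149 / 21 = 0.68891186
s_p = sqrt(0.68891186) = 0.8300

0.8300


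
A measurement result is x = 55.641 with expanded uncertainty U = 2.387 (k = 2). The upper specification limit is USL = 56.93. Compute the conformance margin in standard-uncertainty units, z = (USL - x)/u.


u = U / k = 2.387 / 2 = 1.1935
margin = |USL - x| = |56.93 - 55.641| = 1.289
z = margin / u = 1.289 / 1.1935
z = 1.0800

1.0800


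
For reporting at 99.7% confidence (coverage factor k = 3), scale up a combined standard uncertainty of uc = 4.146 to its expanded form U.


U = k * uc
U = 3 * 4.146
U = 12.4380

12.4380


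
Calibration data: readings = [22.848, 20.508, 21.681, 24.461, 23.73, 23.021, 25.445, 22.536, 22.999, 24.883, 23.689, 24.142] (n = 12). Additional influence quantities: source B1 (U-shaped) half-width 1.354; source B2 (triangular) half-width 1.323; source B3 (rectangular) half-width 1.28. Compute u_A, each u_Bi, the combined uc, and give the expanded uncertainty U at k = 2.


mean = (22.848 + 20.508 + 21.681 + 24.461 + 23.73 + 23.021 + 25.445 + 22.536 + 22.999 + 24.883 + 23.689 + 24.142) / 12 = 23.32858333
s = sqrt(sum((x - mean)^2)/(n-1)) = 1.377187
u_A = s / sqrt(n) = 1.377187 / sqrt(12) = 0.39755964
u_B1 = 1.354 / sqrt(2) = 0.95742258
u_B2 = 1.323 / sqrt(6) = 0.54011249
u_B3 = 1.28 / sqrt(3) = 0.73900834
uc = sqrt(0.39755964^2 + 0.95742258^2 + 0.54011249^2 + 0.73900834^2) = 1.3829557
U = k * uc = 2 * 1.3829557
U = 2.7659

2.7659


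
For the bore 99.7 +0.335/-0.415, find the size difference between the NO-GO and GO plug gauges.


GO = nominal - lower_tol (smallest hole = maximum material condition)
GO = 99.7 - 0.415 = 99.285
NO-GO = nominal + upper_tol (largest hole = least material condition)
NO-GO = 99.7 + 0.335 = 100.035
spread = NO-GO - GO = 100.035 - 99.285 = 0.7500

0.7500


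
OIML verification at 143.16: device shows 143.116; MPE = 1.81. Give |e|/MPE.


e = indication - reference = 143.116 - 143.16 = -0.0440
|e| = 0.0440
ratio = |e| / MPE = 0.0440 / 1.81
ratio = 0.0243

0.0243


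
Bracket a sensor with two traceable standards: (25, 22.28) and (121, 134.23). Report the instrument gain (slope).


slope = (y2 - y1) / (x2 - x1)
= (134.23 - 22.28) / (121 - 25)
= 111.9500 / 96
= 1.1661

1.1661


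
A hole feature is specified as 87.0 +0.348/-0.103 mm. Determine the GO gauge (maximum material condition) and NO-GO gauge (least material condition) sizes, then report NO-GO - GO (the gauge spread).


GO = nominal - lower_tol (smallest hole = maximum material condition)
GO = 87.0 - 0.103 = 86.897
NO-GO = nominal + upper_tol (largest hole = least material condition)
NO-GO = 87.0 + 0.348 = 87.348
spread = NO-GO - GO = 87.348 - 86.897 = 0.4510

0.4510


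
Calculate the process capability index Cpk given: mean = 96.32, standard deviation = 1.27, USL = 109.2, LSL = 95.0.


Cpu = (USL - mean) / (3*sigma) = (109.2 - 96.32) / (3*1.27) = 3.3806
Cpl = (mean - LSL) / (3*sigma) = (96.32 - 95.0) / (3*1.27) = 0.3465
Cpk = min(Cpu, Cpl) = 0.3465

0.3465


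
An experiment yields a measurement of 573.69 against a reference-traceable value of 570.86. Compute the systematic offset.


Systematic error = measured - true
= 573.69 - 570.86
= 2.8300

2.8300


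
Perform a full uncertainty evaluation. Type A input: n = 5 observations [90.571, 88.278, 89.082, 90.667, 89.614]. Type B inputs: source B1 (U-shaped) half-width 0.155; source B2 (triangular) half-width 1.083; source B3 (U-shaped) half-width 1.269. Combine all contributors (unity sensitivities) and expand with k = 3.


mean = (90.571 + 88.278 + 89.082 + 90.667 + 89.614) / 5 = 89.6424
s = sqrt(sum((x - mean)^2)/(n-1)) = 1.0110076
u_A = s / sqrt(n) = 1.0110076 / sqrt(5) = 0.45213634
u_B1 = 0.155 / sqrt(2) = 0.10960155
u_B2 = 1.083 / sqrt(6) = 0.4421329
u_B3 = 1.269 / sqrt(2) = 0.89731851
uc = sqrt(0.45213634^2 + 0.10960155^2 + 0.4421329^2 + 0.89731851^2) = 1.1032234
U = k * uc = 3 * 1.1032234
U = 3.3097

3.3097


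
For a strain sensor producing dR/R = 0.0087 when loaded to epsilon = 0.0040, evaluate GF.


GF = (dR/R) / epsilon
= 0.0087 / 0.0040
= 2.1750

2.1750


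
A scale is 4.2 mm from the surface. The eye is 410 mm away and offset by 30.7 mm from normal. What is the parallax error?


error = h * offset / d
= 4.2 * 30.7 / 410
= 0.3145

0.3145


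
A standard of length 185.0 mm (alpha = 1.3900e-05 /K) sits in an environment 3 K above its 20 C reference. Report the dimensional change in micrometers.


dL = L * alpha * dT
= 185.0 * 1.3900e-05 * 3
= 0.0077145 mm
dL_um = 0.0077145 * 1000 = 7.7145 um

7.7145


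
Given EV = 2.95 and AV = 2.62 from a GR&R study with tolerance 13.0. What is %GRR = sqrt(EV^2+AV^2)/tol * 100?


GRR = sqrt(EV^2 + AV^2) = sqrt(2.95^2 + 2.62^2) = 3.9454911
%GRR = GRR / tol * 100 = 3.9454911 / 13.0 * 100
%GRR = 30.3499

30.3499


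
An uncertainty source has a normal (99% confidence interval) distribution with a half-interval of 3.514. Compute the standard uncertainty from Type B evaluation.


u_B = half_width / 2.576
u_B = 3.514 / 2.576
u_B = 1.3641

1.3641


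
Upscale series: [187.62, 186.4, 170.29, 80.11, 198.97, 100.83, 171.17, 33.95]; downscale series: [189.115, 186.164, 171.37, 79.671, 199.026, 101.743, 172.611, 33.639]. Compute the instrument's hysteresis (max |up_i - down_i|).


|187.62 - 189.115| = 1.4950
|186.4 - 186.164| = 0.2360
|170.29 - 171.37| = 1.0800
|80.11 - 79.671| = 0.4390
|198.97 - 199.026| = 0.0560
|100.83 - 101.743| = 0.9130
|171.17 - 172.611| = 1.4410
|33.95 - 33.639| = 0.3110
hysteresis = max(diffs) = 1.4950

1.4950


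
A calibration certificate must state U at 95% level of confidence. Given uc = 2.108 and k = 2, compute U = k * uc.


U = k * uc
U = 2 * 2.108
U = 4.2160

4.2160


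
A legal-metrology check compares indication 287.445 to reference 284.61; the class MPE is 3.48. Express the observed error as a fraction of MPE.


e = indication - reference = 287.445 - 284.61 = 2.8350
|e| = 2.8350
ratio = |e| / MPE = 2.8350 / 3.48
ratio = 0.8147

0.8147


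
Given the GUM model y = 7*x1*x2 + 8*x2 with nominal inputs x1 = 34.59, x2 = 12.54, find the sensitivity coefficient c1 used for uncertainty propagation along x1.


y = 7*x1*x2 + 8*x2
dy/dx1 = 7*x2
Evaluate at x2 = 12.54: c1 = 7 * 12.54
c1 = 87.7800

87.7800


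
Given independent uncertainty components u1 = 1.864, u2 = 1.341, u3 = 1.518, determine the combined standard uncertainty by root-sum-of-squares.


uc = sqrt(1.864^2 + 1.341^2 + 1.518^2)
uc = sqrt(7.577101)
uc = 2.7527

2.7527


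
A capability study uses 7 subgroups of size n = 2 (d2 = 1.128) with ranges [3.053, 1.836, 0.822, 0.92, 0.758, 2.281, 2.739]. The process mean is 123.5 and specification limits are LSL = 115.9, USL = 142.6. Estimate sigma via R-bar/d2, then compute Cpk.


R_bar = (3.053 + 1.836 + 0.822 + 0.92 + 0.758 + 2.281 + 2.739) / 7 = 1.7727143
sigma = R_bar / d2 = 1.7727143 / 1.128 = 1.5715552
Cp = (USL - LSL)/(6*sigma) = (142.6 - 115.9)/(6*1.5715552) = 2.8316
Cpu = (142.6 - 123.5)/(3*1.5715552) = 4.0512
Cpl = (123.5 - 115.9)/(3*1.5715552) = 1.6120
Cpk = min(Cpu, Cpl) = 1.6120

1.6120


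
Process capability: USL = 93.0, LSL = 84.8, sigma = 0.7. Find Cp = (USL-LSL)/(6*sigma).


Cp = (USL - LSL) / (6 * sigma)
= (93.0 - 84.8) / (6 * 0.7)
= 8.2000 / 4.2000
= 1.9524

1.9524


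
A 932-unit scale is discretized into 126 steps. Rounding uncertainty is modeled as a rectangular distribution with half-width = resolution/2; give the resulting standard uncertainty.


resolution = range / divisions
resolution = 932 / 126 = 7.3968254
u_res = resolution / (2*sqrt(3))
u_res = 7.3968254 / 3.4641016
u_res = 2.1353

2.1353


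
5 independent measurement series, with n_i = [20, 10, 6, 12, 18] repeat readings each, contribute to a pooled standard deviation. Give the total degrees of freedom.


nu = sum_i (n_i - 1)
nu = ((20 - 1) + (10 - 1) + (6 - 1) + (12 - 1) + (18 - 1))
nu = 19 + 9 + 5 + 11 + 17
nu = 61

61


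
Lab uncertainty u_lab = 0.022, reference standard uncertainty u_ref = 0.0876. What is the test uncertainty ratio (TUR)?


TUR = u_lab / u_ref
= 0.022 / 0.0876
= 0.2511

0.2511


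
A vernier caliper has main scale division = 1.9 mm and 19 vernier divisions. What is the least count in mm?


LC = MSD / n_div
= 1.9 / 19
= 0.1000

0.1000


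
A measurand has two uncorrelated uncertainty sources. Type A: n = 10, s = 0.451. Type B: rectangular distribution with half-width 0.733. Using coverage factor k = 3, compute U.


u_A = s / sqrt(n) = 0.451 / sqrt(10) = 0.14261872
u_B = half_width / sqrt(3) = 0.733 / sqrt(3) = 0.42319775
uc = sqrt(u_A^2 + u_B^2) = sqrt(0.14261872^2 + 0.42319775^2) = 0.44658307
U = k * uc = 3 * 0.44658307
U = 1.3397

1.3397


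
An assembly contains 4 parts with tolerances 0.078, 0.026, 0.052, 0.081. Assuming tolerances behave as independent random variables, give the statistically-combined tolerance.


RSS = sqrt(0.078^2 + 0.026^2 + 0.052^2 + 0.081^2)
= sqrt(0.016025)
= 0.1266

0.1266


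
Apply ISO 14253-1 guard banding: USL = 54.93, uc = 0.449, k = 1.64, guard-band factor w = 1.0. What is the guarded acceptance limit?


U = k * uc = 1.64 * 0.449 = 0.73636
guard band g = w * U = 1.0 * 0.73636 = 0.73636
AL = USL - g = 54.93 - 0.73636
AL = 54.1936

54.1936


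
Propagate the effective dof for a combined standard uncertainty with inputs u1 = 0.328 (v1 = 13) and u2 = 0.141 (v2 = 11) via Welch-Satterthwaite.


uc = sqrt(u1^2 + u2^2) = sqrt(0.328^2 + 0.141^2) = 0.35702241
v_eff = uc^4 / (u1^4/v1 + u2^4/v2)
= 0.35702241^4 / (0.328^4/13 + 0.141^4/11)
= 0.016247327 / 0.00092626428
v_eff = 17.5407

17.5407


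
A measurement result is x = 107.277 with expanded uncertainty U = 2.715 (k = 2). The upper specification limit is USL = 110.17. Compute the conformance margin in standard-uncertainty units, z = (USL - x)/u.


u = U / k = 2.715 / 2 = 1.3575
margin = |USL - x| = |110.17 - 107.277| = 2.893
z = margin / u = 2.893 / 1.3575
z = 2.1311

2.1311


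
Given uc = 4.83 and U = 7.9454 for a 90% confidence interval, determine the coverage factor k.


k = U / uc
k = 7.9454 / 4.83
k = 1.645

1.645


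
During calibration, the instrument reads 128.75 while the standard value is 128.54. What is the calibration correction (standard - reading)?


Correction = standard - reading
= 128.54 - 128.75
= -0.2100

-0.2100


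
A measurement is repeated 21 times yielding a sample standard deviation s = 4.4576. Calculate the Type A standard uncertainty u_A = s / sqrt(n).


u_A = s / sqrt(n)
u_A = 4.4576 / sqrt(21)
u_A = 4.4576 / 4.5825757
u_A = 0.9727

0.9727


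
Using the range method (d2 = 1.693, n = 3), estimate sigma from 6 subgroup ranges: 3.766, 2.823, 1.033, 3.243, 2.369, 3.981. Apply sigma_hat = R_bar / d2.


R_bar = (3.766 + 2.823 + 1.033 + 3.243 + 2.369 + 3.981) / 6
R_bar = 17.215 / 6 = 2.8691667
sigma_hat = R_bar / d2 = 2.8691667 / 1.693 = 1.6947

1.6947


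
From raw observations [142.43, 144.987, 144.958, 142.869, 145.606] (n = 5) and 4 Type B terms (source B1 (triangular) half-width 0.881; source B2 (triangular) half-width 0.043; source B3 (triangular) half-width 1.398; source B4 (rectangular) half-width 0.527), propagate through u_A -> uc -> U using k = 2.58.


mean = (142.43 + 144.987 + 144.958 + 142.869 + 145.606) / 5 = 144.17
s = sqrt(sum((x - mean)^2)/(n-1)) = 1.4204515
u_A = s / sqrt(n) = 1.4204515 / sqrt(5) = 0.63524522
u_B1 = 0.881 / sqrt(6) = 0.35966674
u_B2 = 0.043 / sqrt(6) = 0.017554676
u_B3 = 1.398 / sqrt(6) = 0.57073111
u_B4 = 0.527 / sqrt(3) = 0.30426359
uc = sqrt(0.63524522^2 + 0.35966674^2 + 0.017554676^2 + 0.57073111^2 + 0.30426359^2) = 0.97545638
U = k * uc = 2.58 * 0.97545638
U = 2.5167

2.5167


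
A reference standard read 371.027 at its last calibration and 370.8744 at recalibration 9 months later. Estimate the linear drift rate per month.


rate = (v2 - v1) / months
= (370.8744 - 371.027) / 9
= -0.1526 / 9
= -0.0170

-0.0170


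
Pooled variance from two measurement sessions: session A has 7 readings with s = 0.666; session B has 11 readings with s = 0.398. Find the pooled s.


s_p = sqrt(((n1-1)*s1^2 + (n2-1)*s2^2) / (n1+n2-2))
numerator = (7-1)*0.666^2 + (11-1)*0.398^2 = 2.661336 + 1.58404 = 4.245376
denominator = 7 + 11 - 2 = 16
s_p^2 = 4.245376 / 16 = 0.265336
s_p = sqrt(0.265336) = 0.5151

0.5151


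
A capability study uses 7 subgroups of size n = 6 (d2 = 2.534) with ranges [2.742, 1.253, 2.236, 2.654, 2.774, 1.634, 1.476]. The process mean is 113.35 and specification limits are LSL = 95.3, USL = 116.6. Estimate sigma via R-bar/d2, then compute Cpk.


R_bar = (2.742 + 1.253 + 2.236 + 2.654 + 2.774 + 1.634 + 1.476) / 7 = 2.1098571
sigma = R_bar / d2 = 2.1098571 / 2.534 = 0.83261922
Cp = (USL - LSL)/(6*sigma) = (116.6 - 95.3)/(6*0.83261922) = 4.2637
Cpu = (116.6 - 113.35)/(3*0.83261922) = 1.3011
Cpl = (113.35 - 95.3)/(3*0.83261922) = 7.2262
Cpk = min(Cpu, Cpl) = 1.3011

1.3011


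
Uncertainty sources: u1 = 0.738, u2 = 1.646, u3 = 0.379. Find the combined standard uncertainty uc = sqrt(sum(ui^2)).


uc = sqrt(0.738^2 + 1.646^2 + 0.379^2)
uc = sqrt(3.397601)
uc = 1.8433

1.8433


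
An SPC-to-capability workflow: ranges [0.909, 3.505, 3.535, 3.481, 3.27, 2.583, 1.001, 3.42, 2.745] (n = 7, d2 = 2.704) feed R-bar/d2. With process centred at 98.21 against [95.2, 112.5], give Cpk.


R_bar = (0.909 + 3.505 + 3.535 + 3.481 + 3.27 + 2.583 + 1.001 + 3.42 + 2.745) / 9 = 2.7165556
sigma = R_bar / d2 = 2.7165556 / 2.704 = 1.0046433
Cp = (USL - LSL)/(6*sigma) = (112.5 - 95.2)/(6*1.0046433) = 2.8700
Cpu = (112.5 - 98.21)/(3*1.0046433) = 4.7413
Cpl = (98.21 - 95.2)/(3*1.0046433) = 0.9987
Cpk = min(Cpu, Cpl) = 0.9987

0.9987


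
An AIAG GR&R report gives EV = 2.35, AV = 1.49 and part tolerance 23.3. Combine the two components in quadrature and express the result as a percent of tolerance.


GRR = sqrt(EV^2 + AV^2) = sqrt(2.35^2 + 1.49^2) = 2.7825528
%GRR = GRR / tol * 100 = 2.7825528 / 23.3 * 100
%GRR = 11.9423

11.9423


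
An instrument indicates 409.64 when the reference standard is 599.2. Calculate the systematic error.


Systematic error = measured - true
= 409.64 - 599.2
= -189.5600

-189.5600


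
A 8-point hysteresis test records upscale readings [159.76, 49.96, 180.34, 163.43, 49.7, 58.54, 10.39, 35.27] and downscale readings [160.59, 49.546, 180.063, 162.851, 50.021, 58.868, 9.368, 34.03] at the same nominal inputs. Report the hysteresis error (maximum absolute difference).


|159.76 - 160.59| = 0.8300
|49.96 - 49.546| = 0.4140
|180.34 - 180.063| = 0.2770
|163.43 - 162.851| = 0.5790
|49.7 - 50.021| = 0.3210
|58.54 - 58.868| = 0.3280
|10.39 - 9.368| = 1.0220
|35.27 - 34.03| = 1.2400
hysteresis = max(diffs) = 1.2400

1.2400


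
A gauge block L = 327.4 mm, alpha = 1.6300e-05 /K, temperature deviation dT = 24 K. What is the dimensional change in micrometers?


dL = L * alpha * dT
= 327.4 * 1.6300e-05 * 24
= 0.1280789 mm
dL_um = 0.1280789 * 1000 = 128.0789 um

128.0789


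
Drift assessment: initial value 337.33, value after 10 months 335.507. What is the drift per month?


rate = (v2 - v1) / months
= (335.507 - 337.33) / 10
= -1.8230 / 10
= -0.1823

-0.1823


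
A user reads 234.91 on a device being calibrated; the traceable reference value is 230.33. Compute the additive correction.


Correction = standard - reading
= 230.33 - 234.91
= -4.5800

-4.5800


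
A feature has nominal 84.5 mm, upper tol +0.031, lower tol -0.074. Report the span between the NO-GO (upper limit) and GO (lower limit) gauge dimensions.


GO = nominal - lower_tol (smallest hole = maximum material condition)
GO = 84.5 - 0.074 = 84.426
NO-GO = nominal + upper_tol (largest hole = least material condition)
NO-GO = 84.5 + 0.031 = 84.531
spread = NO-GO - GO = 84.531 - 84.426 = 0.1050

0.1050


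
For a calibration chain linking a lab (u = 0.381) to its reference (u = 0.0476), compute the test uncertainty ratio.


TUR = u_lab / u_ref
= 0.381 / 0.0476
= 8.0042

8.0042


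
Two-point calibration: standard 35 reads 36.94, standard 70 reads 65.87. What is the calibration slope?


slope = (y2 - y1) / (x2 - x1)
= (65.87 - 36.94) / (70 - 35)
= 28.9300 / 35
= 0.8266

0.8266


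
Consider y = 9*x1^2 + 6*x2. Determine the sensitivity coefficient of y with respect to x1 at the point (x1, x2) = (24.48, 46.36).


y = 9*x1^2 + 6*x2
dy/dx1 = 2*9*x1
Evaluate at x1 = 24.48: c1 = 18 * 24.48
c1 = 440.6400

440.6400


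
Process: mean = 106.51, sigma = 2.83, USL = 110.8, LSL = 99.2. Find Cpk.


Cpu = (USL - mean) / (3*sigma) = (110.8 - 106.51) / (3*2.83) = 0.5053
Cpl = (mean - LSL) / (3*sigma) = (106.51 - 99.2) / (3*2.83) = 0.8610
Cpk = min(Cpu, Cpl) = 0.5053

0.5053


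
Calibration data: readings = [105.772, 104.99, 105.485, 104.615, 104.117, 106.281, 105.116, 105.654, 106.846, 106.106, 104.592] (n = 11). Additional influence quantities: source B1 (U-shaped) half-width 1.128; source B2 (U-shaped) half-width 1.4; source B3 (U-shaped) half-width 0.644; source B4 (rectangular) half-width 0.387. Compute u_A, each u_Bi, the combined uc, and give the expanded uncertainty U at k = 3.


mean = (105.772 + 104.99 + 105.485 + 104.615 + 104.117 + 106.281 + 105.116 + 105.654 + 106.846 + 106.106 + 104.592) / 11 = 105.4158182
s = sqrt(sum((x - mean)^2)/(n-1)) = 0.82078131
u_A = s / sqrt(n) = 0.82078131 / sqrt(11) = 0.24747488
u_B1 = 1.128 / sqrt(2) = 0.79761645
u_B2 = 1.4 / sqrt(2) = 0.98994949
u_B3 = 0.644 / sqrt(2) = 0.45537677
u_B4 = 0.387 / sqrt(3) = 0.22343455
uc = sqrt(0.24747488^2 + 0.79761645^2 + 0.98994949^2 + 0.45537677^2 + 0.22343455^2) = 1.3909446
U = k * uc = 3 * 1.3909446
U = 4.1728

4.1728


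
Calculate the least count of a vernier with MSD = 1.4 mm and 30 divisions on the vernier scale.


LC = MSD / n_div
= 1.4 / 30
= 0.0467

0.0467


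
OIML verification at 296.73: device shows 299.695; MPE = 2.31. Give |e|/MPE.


e = indication - reference = 299.695 - 296.73 = 2.9650
|e| = 2.9650
ratio = |e| / MPE = 2.9650 / 2.31
ratio = 1.2835

1.2835


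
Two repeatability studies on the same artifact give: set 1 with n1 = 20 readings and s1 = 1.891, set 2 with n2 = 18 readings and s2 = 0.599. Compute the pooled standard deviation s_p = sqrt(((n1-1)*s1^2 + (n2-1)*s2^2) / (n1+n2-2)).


s_p = sqrt(((n1-1)*s1^2 + (n2-1)*s2^2) / (n1+n2-2))
numerator = (20-1)*1.891^2 + (18-1)*0.599^2 = 67.941739 + 6.099617 = 74.041356
denominator = 20 + 18 - 2 = 36
s_p^2 = 74.041356 / 36 = 2.0567043
s_p = sqrt(2.0567043) = 1.4341

1.4341


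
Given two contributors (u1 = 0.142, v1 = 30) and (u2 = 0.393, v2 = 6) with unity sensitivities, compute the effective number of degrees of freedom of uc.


uc = sqrt(u1^2 + u2^2) = sqrt(0.142^2 + 0.393^2) = 0.4178672
v_eff = uc^4 / (u1^4/v1 + u2^4/v2)
= 0.4178672^4 / (0.142^4/30 + 0.393^4/6)
= 0.030489699 / 0.0039893018
v_eff = 7.6429

7.6429


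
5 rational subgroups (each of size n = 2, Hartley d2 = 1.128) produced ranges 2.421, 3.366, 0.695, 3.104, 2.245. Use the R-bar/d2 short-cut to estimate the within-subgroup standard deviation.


R_bar = (2.421 + 3.366 + 0.695 + 3.104 + 2.245) / 5
R_bar = 11.831 / 5 = 2.3662
sigma_hat = R_bar / d2 = 2.3662 / 1.128 = 2.0977

2.0977


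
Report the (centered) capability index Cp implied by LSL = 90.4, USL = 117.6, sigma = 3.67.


Cp = (USL - LSL) / (6 * sigma)
= (117.6 - 90.4) / (6 * 3.67)
= 27.2000 / 22.0200
= 1.2352

1.2352


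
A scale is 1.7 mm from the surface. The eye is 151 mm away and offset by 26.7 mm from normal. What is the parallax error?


error = h * offset / d
= 1.7 * 26.7 / 151
= 0.3006

0.3006


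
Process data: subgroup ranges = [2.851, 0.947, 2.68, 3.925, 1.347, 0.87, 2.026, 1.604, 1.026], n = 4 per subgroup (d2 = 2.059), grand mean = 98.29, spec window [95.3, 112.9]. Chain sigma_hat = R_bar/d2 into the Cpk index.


R_bar = (2.851 + 0.947 + 2.68 + 3.925 + 1.347 + 0.87 + 2.026 + 1.604 + 1.026) / 9 = 1.9195556
sigma = R_bar / d2 = 1.9195556 / 2.059 = 0.93227567
Cp = (USL - LSL)/(6*sigma) = (112.9 - 95.3)/(6*0.93227567) = 3.1464
Cpu = (112.9 - 98.29)/(3*0.93227567) = 5.2238
Cpl = (98.29 - 95.3)/(3*0.93227567) = 1.0691
Cpk = min(Cpu, Cpl) = 1.0691

1.0691


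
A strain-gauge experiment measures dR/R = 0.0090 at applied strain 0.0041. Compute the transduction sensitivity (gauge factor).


GF = (dR/R) / epsilon
= 0.0090 / 0.0041
= 2.1951

2.1951


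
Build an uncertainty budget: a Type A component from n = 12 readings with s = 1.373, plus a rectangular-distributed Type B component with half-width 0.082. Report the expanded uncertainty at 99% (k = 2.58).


u_A = s / sqrt(n) = 1.373 / sqrt(12) = 0.39635096
u_B = half_width / sqrt(3) = 0.082 / sqrt(3) = 0.047342722
uc = sqrt(u_A^2 + u_B^2) = sqrt(0.39635096^2 + 0.047342722^2) = 0.39916841
U = k * uc = 2.58 * 0.39916841
U = 1.0299

1.0299


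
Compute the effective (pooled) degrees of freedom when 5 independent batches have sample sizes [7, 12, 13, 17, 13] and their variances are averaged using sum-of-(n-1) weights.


nu = sum_i (n_i - 1)
nu = ((7 - 1) + (12 - 1) + (13 - 1) + (17 - 1) + (13 - 1))
nu = 6 + 11 + 12 + 16 + 12
nu = 57

57


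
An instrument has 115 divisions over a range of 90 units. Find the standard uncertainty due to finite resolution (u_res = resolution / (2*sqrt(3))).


resolution = range / divisions
resolution = 90 / 115 = 0.7826087
u_res = resolution / (2*sqrt(3))
u_res = 0.7826087 / 3.4641016
u_res = 0.2259

0.2259


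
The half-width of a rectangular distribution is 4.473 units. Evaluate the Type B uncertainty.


u_B = half_width / sqrt(3)
u_B = 4.473 / 1.7320508
u_B = 2.5825

2.5825


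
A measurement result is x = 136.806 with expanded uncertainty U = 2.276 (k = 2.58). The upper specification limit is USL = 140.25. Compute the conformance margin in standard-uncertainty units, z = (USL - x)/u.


u = U / k = 2.276 / 2.58 = 0.88217054
margin = |USL - x| = |140.25 - 136.806| = 3.444
z = margin / u = 3.444 / 0.88217054
z = 3.9040

3.9040


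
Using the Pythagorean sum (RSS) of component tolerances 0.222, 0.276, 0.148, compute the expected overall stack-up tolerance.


RSS = sqrt(0.222^2 + 0.276^2 + 0.148^2)
= sqrt(0.147364)
= 0.3839

0.3839


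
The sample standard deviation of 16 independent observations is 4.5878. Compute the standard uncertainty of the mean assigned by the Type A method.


u_A = s / sqrt(n)
u_A = 4.5878 / sqrt(16)
u_A = 4.5878 / 4
u_A = 1.1469

1.1469


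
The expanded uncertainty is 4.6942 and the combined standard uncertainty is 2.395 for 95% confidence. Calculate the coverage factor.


k = U / uc
k = 4.6942 / 2.395
k = 1.96

1.96


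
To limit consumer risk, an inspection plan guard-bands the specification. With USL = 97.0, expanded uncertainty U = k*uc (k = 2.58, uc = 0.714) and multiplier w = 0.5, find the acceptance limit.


U = k * uc = 2.58 * 0.714 = 1.84212
guard band g = w * U = 0.5 * 1.84212 = 0.92106
AL = USL - g = 97.0 - 0.92106
AL = 96.0789

96.0789


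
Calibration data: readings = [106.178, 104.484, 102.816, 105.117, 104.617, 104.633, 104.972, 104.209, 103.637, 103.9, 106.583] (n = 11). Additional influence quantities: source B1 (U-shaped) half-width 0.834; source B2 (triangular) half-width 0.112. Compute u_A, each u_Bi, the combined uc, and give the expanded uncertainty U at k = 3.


mean = (106.178 + 104.484 + 102.816 + 105.117 + 104.617 + 104.633 + 104.972 + 104.209 + 103.637 + 103.9 + 106.583) / 11 = 104.6496364
s = sqrt(sum((x - mean)^2)/(n-1)) = 1.0755782
u_A = s / sqrt(n) = 1.0755782 / sqrt(11) = 0.32429903
u_B1 = 0.834 / sqrt(2) = 0.58972706
u_B2 = 0.112 / sqrt(6) = 0.045723809
uc = sqrt(0.32429903^2 + 0.58972706^2 + 0.045723809^2) = 0.67456544
U = k * uc = 3 * 0.67456544
U = 2.0237

2.0237


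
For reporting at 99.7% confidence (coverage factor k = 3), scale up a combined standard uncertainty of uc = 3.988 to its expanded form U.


U = k * uc
U = 3 * 3.988
U = 11.9640

11.9640


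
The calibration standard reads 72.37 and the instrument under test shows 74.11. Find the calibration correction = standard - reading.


Correction = standard - reading
= 72.37 - 74.11
= -1.7400

-1.7400


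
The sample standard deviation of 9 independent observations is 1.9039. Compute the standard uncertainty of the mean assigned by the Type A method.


u_A = s / sqrt(n)
u_A = 1.9039 / sqrt(9)
u_A = 1.9039 / 3
u_A = 0.6346

0.6346


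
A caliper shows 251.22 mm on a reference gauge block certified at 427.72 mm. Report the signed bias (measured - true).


Systematic error = measured - true
= 251.22 - 427.72
= -176.5000

-176.5000


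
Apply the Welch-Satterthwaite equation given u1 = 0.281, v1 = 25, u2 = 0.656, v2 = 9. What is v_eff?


uc = sqrt(u1^2 + u2^2) = sqrt(0.281^2 + 0.656^2) = 0.71365047
v_eff = uc^4 / (u1^4/v1 + u2^4/v2)
= 0.71365047^4 / (0.281^4/25 + 0.656^4/9)
= 0.25938343 / 0.020825957
v_eff = 12.4548

12.4548


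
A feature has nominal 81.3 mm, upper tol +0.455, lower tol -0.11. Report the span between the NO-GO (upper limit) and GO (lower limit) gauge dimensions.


GO = nominal - lower_tol (smallest hole = maximum material condition)
GO = 81.3 - 0.11 = 81.19
NO-GO = nominal + upper_tol (largest hole = least material condition)
NO-GO = 81.3 + 0.455 = 81.755
spread = NO-GO - GO = 81.755 - 81.19 = 0.5650

0.5650
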